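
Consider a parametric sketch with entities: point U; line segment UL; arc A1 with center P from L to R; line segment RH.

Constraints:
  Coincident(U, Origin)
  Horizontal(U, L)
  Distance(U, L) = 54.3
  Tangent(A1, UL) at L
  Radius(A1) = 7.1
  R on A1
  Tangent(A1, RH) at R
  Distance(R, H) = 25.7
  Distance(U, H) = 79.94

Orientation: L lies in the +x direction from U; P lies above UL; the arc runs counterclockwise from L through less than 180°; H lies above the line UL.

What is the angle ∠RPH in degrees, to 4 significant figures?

74.56°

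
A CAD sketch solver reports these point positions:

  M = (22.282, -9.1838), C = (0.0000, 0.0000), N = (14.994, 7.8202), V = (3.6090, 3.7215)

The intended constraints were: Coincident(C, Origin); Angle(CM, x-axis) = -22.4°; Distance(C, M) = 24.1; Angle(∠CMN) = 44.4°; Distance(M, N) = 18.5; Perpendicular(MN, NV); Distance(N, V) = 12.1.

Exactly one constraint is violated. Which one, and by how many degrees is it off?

Perpendicular(MN, NV) — off by 3.40°.

C = (0.00, 0.00) ✓; CM at -22.40° ✓; |CM| = 24.10 ✓; ∠CMN = 44.40° ✓; |MN| = 18.50 ✓; ∠(MN, NV) = 86.60° ✗; |NV| = 12.10 ✓.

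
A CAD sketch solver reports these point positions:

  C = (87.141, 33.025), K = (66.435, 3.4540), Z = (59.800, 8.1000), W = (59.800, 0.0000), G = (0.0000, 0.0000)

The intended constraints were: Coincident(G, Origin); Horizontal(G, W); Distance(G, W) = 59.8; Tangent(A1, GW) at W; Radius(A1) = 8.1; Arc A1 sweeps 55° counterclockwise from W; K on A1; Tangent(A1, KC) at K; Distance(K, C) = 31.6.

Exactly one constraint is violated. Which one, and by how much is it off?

Distance(K, C) = 31.6 — off by 4.50.

G = (0.00, 0.00) ✓; G.y = 0.00, W.y = 0.00 ✓; |GW| = 59.80 ✓; ∠(ZW, WG) = 90.00° ✓; |ZW| = 8.100 ✓; bearing(Z→K) − bearing(Z→W) = 55.00° ✓; |ZK| = 8.100 ✓; ∠(ZK, KC) = 90.00° ✓; |KC| = 36.10 ✗.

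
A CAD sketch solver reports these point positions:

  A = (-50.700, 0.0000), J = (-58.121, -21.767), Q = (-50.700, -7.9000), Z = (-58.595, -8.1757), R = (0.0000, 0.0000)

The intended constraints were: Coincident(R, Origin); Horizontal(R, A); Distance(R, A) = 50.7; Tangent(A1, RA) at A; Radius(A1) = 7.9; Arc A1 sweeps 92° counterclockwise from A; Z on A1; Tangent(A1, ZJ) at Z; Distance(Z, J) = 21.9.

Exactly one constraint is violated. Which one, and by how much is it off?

Distance(Z, J) = 21.9 — off by 8.30.

R = (0.00, 0.00) ✓; R.y = 0.00, A.y = 0.00 ✓; |RA| = 50.70 ✓; ∠(QA, AR) = 90.00° ✓; |QA| = 7.900 ✓; bearing(Q→Z) − bearing(Q→A) = 92.00° ✓; |QZ| = 7.900 ✓; ∠(QZ, ZJ) = 90.00° ✓; |ZJ| = 13.60 ✗.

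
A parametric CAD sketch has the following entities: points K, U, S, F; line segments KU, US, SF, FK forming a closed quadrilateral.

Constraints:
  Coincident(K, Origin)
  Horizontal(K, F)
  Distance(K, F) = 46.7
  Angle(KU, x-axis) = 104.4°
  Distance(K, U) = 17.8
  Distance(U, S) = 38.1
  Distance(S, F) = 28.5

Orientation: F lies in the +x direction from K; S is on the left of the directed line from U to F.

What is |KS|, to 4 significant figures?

41.27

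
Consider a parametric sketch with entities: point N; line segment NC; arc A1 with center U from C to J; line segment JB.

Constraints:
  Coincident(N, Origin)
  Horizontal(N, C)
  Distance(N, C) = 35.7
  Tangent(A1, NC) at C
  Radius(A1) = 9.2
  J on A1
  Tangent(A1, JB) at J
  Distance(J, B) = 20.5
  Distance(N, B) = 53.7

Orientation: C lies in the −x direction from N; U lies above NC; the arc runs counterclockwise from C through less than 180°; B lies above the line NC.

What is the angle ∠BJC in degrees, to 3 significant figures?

111°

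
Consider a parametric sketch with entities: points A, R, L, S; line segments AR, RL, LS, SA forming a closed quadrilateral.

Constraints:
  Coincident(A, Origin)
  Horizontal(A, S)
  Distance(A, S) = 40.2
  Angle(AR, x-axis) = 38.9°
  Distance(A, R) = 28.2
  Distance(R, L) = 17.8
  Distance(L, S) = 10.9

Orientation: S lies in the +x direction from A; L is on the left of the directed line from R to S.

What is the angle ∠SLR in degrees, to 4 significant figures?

123.0°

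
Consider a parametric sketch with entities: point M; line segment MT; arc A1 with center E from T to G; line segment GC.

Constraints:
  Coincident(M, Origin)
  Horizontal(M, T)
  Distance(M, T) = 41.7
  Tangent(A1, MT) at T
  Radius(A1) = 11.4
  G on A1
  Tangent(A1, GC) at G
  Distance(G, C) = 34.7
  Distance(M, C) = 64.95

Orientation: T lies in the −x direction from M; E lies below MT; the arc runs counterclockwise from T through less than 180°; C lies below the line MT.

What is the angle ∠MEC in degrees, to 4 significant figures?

108.8°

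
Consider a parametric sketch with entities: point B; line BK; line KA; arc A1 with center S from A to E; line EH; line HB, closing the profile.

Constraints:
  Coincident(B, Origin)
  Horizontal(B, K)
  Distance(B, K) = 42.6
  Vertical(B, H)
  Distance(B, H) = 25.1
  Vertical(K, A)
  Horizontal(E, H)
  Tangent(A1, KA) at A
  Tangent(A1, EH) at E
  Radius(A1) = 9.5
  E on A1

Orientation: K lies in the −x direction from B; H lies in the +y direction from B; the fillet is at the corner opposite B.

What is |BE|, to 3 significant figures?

41.5

B is at the origin; B and K share the same y with |BK| = 42.6 and K on the −x side, so K = (-42.6, 0.00). B and H share the same x with |BH| = 25.1 and H on the +y side, so H = (0.00, 25.1). The virtual corner opposite B is at (-42.6, 25.1). Since A1 is tangent to KA there, SA ⟂ KA and A1 meets EH tangentially, so SE is at right angles to EH, with radius 9.5, so the center S sits 9.5 in from both sides at S = (-33.1, 15.6). That places the tangent points at A = (-42.6, 15.6) on KA and E = (-33.1, 25.1) on EH. Then |BE| = |E − B| = 41.5.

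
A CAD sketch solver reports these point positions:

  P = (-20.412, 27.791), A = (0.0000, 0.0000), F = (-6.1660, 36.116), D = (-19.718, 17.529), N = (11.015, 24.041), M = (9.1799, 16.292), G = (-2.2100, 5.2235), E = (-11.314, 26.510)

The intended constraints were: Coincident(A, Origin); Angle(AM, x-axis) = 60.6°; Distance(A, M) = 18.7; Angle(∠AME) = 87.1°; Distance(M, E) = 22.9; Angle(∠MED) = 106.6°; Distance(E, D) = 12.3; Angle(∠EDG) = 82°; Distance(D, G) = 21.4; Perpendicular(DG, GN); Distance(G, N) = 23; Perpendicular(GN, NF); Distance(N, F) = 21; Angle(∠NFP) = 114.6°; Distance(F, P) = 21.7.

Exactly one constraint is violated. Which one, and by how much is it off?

Distance(F, P) = 21.7 — off by 5.20.

A = (0.00, 0.00) ✓; AM at 60.60° ✓; |AM| = 18.70 ✓; ∠AME = 87.10° ✓; |ME| = 22.90 ✓; ∠MED = 106.6° ✓; |ED| = 12.30 ✓; ∠EDG = 82.00° ✓; |DG| = 21.40 ✓; ∠(DG, GN) = 90.00° ✓; |GN| = 23.00 ✓; ∠(GN, NF) = 90.00° ✓; |NF| = 21.00 ✓; ∠NFP = 114.6° ✓; |FP| = 16.50 ✗.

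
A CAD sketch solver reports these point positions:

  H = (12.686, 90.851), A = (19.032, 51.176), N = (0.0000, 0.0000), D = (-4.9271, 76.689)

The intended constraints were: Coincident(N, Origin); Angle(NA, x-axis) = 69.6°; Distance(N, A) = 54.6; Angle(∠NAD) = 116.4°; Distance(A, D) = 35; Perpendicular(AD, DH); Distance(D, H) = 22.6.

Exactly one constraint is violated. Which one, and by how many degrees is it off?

Perpendicular(AD, DH) — off by 4.40°.

N = (0.00, 0.00) ✓; NA at 69.60° ✓; |NA| = 54.60 ✓; ∠NAD = 116.4° ✓; |AD| = 35.00 ✓; ∠(AD, DH) = 94.40° ✗; |DH| = 22.60 ✓.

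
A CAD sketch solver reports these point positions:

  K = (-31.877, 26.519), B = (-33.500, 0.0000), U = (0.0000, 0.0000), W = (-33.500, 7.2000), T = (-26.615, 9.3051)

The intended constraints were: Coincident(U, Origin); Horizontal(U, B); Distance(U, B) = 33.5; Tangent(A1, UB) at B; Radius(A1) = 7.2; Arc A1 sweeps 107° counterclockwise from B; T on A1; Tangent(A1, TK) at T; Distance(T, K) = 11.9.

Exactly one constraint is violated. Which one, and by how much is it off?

Distance(T, K) = 11.9 — off by 6.10.

U = (0.00, 0.00) ✓; U.y = 0.00, B.y = 0.00 ✓; |UB| = 33.50 ✓; ∠(WB, BU) = 90.00° ✓; |WB| = 7.200 ✓; bearing(W→T) − bearing(W→B) = 107.0° ✓; |WT| = 7.200 ✓; ∠(WT, TK) = 90.00° ✓; |TK| = 18.00 ✗.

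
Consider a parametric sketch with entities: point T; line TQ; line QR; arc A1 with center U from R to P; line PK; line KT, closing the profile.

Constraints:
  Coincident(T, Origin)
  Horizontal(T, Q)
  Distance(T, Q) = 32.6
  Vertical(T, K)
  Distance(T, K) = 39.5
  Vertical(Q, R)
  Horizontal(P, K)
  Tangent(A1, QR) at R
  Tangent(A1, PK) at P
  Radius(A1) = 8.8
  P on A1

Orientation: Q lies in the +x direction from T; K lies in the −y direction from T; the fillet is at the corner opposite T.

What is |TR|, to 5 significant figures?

44.780

The virtual corner opposite T is at (32.600, -39.500). Tangency of A1 to QR means the radius UR is perpendicular to QR and since A1 is tangent to PK there, UP ⟂ PK, with radius 8.8, so the center U sits 8.8 in from both sides at U = (23.800, -30.700). That places the tangent points at R = (32.600, -30.700) on QR and P = (23.800, -39.500) on PK. Then |TR| = |R − T| = 44.780.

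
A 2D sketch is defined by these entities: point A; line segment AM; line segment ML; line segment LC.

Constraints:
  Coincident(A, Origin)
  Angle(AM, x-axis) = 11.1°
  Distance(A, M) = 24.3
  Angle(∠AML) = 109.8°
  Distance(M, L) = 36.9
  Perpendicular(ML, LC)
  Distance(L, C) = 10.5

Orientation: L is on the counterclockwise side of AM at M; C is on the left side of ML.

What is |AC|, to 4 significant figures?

46.79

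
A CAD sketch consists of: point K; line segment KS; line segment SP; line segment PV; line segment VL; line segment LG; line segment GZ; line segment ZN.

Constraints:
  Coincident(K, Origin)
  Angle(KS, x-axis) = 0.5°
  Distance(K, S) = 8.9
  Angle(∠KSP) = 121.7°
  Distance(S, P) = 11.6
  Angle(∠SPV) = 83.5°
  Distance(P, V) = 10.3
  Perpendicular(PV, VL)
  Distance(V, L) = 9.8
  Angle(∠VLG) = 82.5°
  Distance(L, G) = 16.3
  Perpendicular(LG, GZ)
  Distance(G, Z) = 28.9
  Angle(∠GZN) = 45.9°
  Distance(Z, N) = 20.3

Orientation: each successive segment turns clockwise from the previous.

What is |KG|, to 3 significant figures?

17.0

The perpendicularity gives VL at right angles to PV, so VL runs at 116°; with |VL| = 9.8, L = (1.55, -5.37). ∠VLG = 82.5° gives LG at 18.2° from the x-axis; with |LG| = 16.3, G = (17.0, -0.283). Then |KG| = |G − K| = 17.0.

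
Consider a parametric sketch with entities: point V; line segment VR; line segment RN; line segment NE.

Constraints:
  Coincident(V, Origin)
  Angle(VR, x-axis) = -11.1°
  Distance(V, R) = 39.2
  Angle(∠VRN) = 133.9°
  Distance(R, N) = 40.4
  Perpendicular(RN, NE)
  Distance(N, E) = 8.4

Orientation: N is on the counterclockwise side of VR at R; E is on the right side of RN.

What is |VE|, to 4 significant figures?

76.88

∠VRN = 133.9°, so RN runs at -11.1° + (180° − 133.9°) = 35.00° from the x-axis; with |RN| = 40.4, N = R + 40.4·(cos 35.00°, sin 35.00°) = (71.56, 15.63). RN ⟂ NE; with |NE| = 8.4 on the right of RN, E = N + 8.4·(0.5736, -0.8192) = (76.38, 8.745). Then |VE| = |E − V| = 76.88.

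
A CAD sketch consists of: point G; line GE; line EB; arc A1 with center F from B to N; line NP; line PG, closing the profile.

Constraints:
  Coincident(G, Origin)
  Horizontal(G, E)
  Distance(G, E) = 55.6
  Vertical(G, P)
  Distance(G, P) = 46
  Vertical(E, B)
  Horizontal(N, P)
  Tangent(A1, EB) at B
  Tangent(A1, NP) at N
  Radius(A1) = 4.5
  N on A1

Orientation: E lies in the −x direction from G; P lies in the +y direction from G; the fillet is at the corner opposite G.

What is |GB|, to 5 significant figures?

69.380

The virtual corner opposite G is at (-55.600, 46.000). A1 meets EB tangentially, so FB is at right angles to EB and the tangent condition forces FN to be normal to NP, with radius 4.5, so the center F sits 4.5 in from both sides at F = (-51.100, 41.500). That places the tangent points at B = (-55.600, 41.500) on EB and N = (-51.100, 46.000) on NP. Then |GB| = |B − G| = 69.380.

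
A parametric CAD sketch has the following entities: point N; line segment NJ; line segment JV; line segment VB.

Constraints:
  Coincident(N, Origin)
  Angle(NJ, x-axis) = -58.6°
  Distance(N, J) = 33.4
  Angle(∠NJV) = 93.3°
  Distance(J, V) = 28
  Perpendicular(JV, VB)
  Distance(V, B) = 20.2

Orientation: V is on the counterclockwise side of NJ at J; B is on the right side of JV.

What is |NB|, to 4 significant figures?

61.34

∠NJV = 93.3°, so JV runs at -58.6° + (180° − 93.3°) = 28.10° from the x-axis; with |JV| = 28.0, V = J + 28.0·(cos 28.10°, sin 28.10°) = (42.10, -15.32). The perpendicularity gives VB at right angles to JV; with |VB| = 20.2 on the right of JV, B = V + 20.2·(0.4710, -0.8821) = (51.62, -33.14). Then |NB| = |B − N| = 61.34.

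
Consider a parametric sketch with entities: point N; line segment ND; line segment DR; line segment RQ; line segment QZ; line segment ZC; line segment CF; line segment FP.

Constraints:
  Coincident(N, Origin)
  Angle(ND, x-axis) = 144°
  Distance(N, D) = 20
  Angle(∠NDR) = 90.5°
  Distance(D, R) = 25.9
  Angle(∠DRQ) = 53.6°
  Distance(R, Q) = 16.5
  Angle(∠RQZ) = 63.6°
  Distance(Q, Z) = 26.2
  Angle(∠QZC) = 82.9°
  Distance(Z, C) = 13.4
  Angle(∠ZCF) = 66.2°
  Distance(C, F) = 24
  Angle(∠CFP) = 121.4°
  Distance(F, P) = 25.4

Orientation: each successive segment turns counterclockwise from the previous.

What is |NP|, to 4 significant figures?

7.236

N is at the origin; ND runs at 144.0° with length 20.0, so D = (-16.18, 11.76). ∠NDR = 90.5° gives DR at -126.5° from the x-axis; with |DR| = 25.9, R = (-31.59, -9.064). ∠DRQ = 53.6° gives RQ at -0.1000° from the x-axis; with |RQ| = 16.5, Q = (-15.09, -9.093). ∠RQZ = 63.6° gives QZ at 116.3° from the x-axis; with |QZ| = 26.2, Z = (-26.69, 14.39). ∠QZC = 82.9° gives ZC at -146.6° from the x-axis; with |ZC| = 13.4, C = (-37.88, 7.019). ∠ZCF = 66.2° gives CF at -32.80° from the x-axis; with |CF| = 24.0, F = (-17.71, -5.982). ∠CFP = 121.4° gives FP at 25.80° from the x-axis; with |FP| = 25.4, P = (5.160, 5.072). Then |NP| = |P − N| = 7.236.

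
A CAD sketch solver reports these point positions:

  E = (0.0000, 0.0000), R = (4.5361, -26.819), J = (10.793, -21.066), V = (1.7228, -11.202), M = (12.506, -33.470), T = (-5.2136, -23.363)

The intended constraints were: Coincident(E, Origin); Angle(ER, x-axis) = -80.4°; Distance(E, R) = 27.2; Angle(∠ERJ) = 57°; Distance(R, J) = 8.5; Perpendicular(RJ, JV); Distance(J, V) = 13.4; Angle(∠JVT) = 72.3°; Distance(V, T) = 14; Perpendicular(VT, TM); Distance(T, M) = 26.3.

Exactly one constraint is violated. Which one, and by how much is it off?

Distance(T, M) = 26.3 — off by 5.90.

E = (0.00, 0.00) ✓; ER at -80.40° ✓; |ER| = 27.20 ✓; ∠ERJ = 57.00° ✓; |RJ| = 8.500 ✓; ∠(RJ, JV) = 90.00° ✓; |JV| = 13.40 ✓; ∠JVT = 72.30° ✓; |VT| = 14.00 ✓; ∠(VT, TM) = 90.00° ✓; |TM| = 20.40 ✗.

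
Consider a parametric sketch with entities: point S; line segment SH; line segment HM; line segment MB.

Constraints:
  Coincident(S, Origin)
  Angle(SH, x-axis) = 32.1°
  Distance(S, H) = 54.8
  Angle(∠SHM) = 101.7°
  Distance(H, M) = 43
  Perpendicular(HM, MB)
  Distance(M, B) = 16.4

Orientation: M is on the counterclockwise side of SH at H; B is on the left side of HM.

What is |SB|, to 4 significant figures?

65.70

S is at the origin; SH runs at 32.1° with length 54.8, so H = 54.8·(cos 32.1°, sin 32.1°) = (46.42, 29.12). ∠SHM = 101.7°, so HM runs at 32.1° + (180° − 101.7°) = 110.4° from the x-axis; with |HM| = 43.0, M = H + 43.0·(cos 110.4°, sin 110.4°) = (31.43, 69.42). The perpendicularity gives MB at right angles to HM; with |MB| = 16.4 on the left of HM, B = M + 16.4·(-0.9373, -0.3486) = (16.06, 63.71). Then |SB| = |B − S| = 65.70.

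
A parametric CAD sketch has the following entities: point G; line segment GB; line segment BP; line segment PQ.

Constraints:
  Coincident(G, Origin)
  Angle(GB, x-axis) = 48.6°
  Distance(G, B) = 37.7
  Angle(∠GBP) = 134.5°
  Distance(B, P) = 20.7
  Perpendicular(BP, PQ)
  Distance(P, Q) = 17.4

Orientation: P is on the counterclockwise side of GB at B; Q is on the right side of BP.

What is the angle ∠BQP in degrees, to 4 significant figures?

49.95°

∠GBP = 134.5°, so BP runs at 48.6° + (180° − 134.5°) = 94.10° from the x-axis; with |BP| = 20.7, P = B + 20.7·(cos 94.10°, sin 94.10°) = (23.45, 48.93). The perpendicularity gives PQ at right angles to BP; with |PQ| = 17.4 on the right of BP, Q = P + 17.4·(0.9974, 0.07150) = (40.81, 50.17). Then cos ∠BQP = QB·QP / (|QB||QP|), giving 49.95°.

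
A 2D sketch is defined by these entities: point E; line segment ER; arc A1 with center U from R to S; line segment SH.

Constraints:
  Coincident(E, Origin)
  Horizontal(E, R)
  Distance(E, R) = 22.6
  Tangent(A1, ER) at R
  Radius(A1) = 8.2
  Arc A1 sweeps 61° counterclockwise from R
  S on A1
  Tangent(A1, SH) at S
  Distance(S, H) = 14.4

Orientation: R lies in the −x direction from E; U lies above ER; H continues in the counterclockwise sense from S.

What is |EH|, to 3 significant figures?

18.8

E is at the origin; ER is horizontal with |ER| = 22.6 and R on the −x side, so R = (-22.6, 0.00). The tangent condition forces UR to be normal to ER, so U = R + (0, 8.2) = (-22.6, 8.20). On A1, R sits at bearing -90° from U; a 61° counterclockwise sweep puts S at bearing -29°, so S = U + 8.2·(cos -29°, sin -29°) = (-15.4, 4.22). The tangent condition forces US to be normal to SH, so SH runs along (−sin -29°, cos -29°); with |SH| = 14.4, H = (-8.45, 16.8). Then |EH| = |H − E| = 18.8.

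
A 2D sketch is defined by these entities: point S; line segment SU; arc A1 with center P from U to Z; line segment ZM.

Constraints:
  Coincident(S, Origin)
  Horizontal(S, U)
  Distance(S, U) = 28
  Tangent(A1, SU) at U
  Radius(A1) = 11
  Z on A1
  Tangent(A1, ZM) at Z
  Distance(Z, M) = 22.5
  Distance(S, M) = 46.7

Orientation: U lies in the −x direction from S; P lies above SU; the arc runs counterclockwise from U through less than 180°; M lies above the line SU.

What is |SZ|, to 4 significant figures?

24.79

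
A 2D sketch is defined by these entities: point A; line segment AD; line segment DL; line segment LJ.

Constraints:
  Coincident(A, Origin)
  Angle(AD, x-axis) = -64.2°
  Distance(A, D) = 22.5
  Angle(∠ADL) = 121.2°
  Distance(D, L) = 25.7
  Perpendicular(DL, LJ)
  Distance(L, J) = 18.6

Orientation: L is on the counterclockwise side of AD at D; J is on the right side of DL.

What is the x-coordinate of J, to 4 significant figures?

33.63

A is at the origin; AD runs at -64.2° with length 22.5, so D = 22.5·(cos -64.2°, sin -64.2°) = (9.793, -20.26). ∠ADL = 121.2°, so DL runs at -64.2° + (180° − 121.2°) = -5.400° from the x-axis; with |DL| = 25.7, L = D + 25.7·(cos -5.400°, sin -5.400°) = (35.38, -22.68). DL is perpendicular to LJ; with |LJ| = 18.6 on the right of DL, J = L + 18.6·(-0.09411, -0.9956) = (33.63, -41.19). So J.x = 33.63.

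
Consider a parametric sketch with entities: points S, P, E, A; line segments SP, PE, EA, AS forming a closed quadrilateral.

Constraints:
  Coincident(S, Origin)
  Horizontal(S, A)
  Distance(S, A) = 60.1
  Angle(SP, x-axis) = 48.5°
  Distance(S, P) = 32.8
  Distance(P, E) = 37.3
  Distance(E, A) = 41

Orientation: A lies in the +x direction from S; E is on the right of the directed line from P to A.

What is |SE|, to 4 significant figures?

24.66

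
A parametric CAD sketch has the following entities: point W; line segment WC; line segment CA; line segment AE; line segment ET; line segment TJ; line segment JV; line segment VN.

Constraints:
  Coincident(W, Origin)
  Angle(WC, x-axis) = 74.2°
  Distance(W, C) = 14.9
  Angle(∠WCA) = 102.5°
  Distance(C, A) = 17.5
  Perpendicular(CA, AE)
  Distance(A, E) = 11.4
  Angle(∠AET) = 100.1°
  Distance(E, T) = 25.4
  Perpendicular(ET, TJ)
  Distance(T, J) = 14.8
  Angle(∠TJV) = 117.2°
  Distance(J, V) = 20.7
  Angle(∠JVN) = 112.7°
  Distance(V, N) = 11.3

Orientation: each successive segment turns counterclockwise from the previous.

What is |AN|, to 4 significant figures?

5.770

∠TJV = 117.2° gives JV at 114.4° from the x-axis; with |JV| = 20.7, V = (3.792, 27.27). ∠JVN = 112.7° gives VN at -178.3° from the x-axis; with |VN| = 11.3, N = (-7.503, 26.93). Then |AN| = |N − A| = 5.770.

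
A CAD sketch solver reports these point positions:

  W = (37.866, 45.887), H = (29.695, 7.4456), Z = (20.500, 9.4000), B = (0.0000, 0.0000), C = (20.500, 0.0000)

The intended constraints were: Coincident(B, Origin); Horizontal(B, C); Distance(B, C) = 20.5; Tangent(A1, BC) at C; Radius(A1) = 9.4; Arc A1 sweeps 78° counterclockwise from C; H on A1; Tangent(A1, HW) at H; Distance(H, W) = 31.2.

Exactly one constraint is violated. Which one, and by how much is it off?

Distance(H, W) = 31.2 — off by 8.10.

B = (0.00, 0.00) ✓; B.y = 0.00, C.y = 0.00 ✓; |BC| = 20.50 ✓; ∠(ZC, CB) = 90.00° ✓; |ZC| = 9.400 ✓; bearing(Z→H) − bearing(Z→C) = 78.00° ✓; |ZH| = 9.400 ✓; ∠(ZH, HW) = 90.00° ✓; |HW| = 39.30 ✗.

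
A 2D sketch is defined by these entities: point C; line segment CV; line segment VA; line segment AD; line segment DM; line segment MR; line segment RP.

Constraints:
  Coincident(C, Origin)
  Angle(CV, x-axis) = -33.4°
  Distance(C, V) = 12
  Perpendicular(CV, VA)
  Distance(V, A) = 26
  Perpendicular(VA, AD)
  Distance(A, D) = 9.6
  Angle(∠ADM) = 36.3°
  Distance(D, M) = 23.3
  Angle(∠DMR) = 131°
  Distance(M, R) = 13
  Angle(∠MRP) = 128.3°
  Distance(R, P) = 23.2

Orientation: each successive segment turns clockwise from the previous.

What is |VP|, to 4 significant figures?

48.08

C is at the origin; CV runs at -33.4° with length 12.0, so V = (10.02, -6.606). CV ⟂ VA, so VA runs at -123.4°; with |VA| = 26.0, A = (-4.294, -28.31). VA ⟂ AD, so AD runs at 146.6°; with |AD| = 9.6, D = (-12.31, -23.03). ∠ADM = 36.3° gives DM at 2.900° from the x-axis; with |DM| = 23.3, M = (10.96, -21.85). ∠DMR = 131.0° gives MR at -46.10° from the x-axis; with |MR| = 13.0, R = (19.98, -31.22). ∠MRP = 128.3° gives RP at -97.80° from the x-axis; with |RP| = 23.2, P = (16.83, -54.20). Then |VP| = |P − V| = 48.08.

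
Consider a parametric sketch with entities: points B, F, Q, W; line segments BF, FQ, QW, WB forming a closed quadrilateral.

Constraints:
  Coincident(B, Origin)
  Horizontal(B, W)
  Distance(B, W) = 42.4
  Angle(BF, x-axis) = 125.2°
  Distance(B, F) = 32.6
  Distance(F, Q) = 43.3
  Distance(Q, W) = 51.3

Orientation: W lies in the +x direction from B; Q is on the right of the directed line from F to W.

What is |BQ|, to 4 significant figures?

16.36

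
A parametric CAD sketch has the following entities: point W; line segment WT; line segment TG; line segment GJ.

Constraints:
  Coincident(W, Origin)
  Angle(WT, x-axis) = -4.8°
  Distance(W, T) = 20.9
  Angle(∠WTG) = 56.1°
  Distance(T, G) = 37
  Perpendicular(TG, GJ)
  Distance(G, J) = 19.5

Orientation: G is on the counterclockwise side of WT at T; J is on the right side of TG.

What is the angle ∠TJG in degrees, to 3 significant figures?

62.2°

W is at the origin; WT runs at -4.8° with length 20.9, so T = 20.9·(cos -4.8°, sin -4.8°) = (20.8, -1.75). ∠WTG = 56.1°, so TG runs at -4.8° + (180° − 56.1°) = 119° from the x-axis; with |TG| = 37.0, G = T + 37.0·(cos 119°, sin 119°) = (2.83, 30.6). TG is perpendicular to GJ; with |GJ| = 19.5 on the right of TG, J = G + 19.5·(0.874, 0.486) = (19.9, 40.1). Then cos ∠TJG = JT·JG / (|JT||JG|), giving 62.2°.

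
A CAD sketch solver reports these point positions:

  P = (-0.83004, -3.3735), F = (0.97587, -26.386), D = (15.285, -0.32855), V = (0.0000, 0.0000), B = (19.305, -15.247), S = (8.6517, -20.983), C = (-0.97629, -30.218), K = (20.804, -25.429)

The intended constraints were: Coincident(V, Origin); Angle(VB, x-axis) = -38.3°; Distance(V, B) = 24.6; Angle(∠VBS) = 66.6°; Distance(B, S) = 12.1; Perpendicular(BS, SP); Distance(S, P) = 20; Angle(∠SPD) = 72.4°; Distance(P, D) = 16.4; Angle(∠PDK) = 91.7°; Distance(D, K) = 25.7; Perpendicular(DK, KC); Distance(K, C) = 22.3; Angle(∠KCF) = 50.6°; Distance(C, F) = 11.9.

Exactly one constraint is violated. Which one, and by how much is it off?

Distance(C, F) = 11.9 — off by 7.60.

V = (0.00, 0.00) ✓; VB at -38.30° ✓; |VB| = 24.60 ✓; ∠VBS = 66.60° ✓; |BS| = 12.10 ✓; ∠(BS, SP) = 90.00° ✓; |SP| = 20.00 ✓; ∠SPD = 72.40° ✓; |PD| = 16.40 ✓; ∠PDK = 91.70° ✓; |DK| = 25.70 ✓; ∠(DK, KC) = 90.00° ✓; |KC| = 22.30 ✓; ∠KCF = 50.60° ✓; |CF| = 4.301 ✗.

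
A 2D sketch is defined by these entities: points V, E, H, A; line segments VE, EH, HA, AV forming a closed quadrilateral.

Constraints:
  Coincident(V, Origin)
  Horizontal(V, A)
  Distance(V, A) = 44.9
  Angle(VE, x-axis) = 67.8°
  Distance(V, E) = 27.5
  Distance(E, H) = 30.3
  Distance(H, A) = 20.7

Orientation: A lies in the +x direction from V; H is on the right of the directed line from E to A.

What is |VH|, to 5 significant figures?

24.298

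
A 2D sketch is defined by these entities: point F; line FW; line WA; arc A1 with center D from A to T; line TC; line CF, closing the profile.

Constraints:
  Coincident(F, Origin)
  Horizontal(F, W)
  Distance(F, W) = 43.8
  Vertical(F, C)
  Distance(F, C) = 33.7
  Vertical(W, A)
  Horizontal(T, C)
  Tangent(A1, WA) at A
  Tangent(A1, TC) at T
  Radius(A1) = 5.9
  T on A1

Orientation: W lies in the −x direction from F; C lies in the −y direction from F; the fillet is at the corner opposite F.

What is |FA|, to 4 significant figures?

51.88

The virtual corner opposite F is at (-43.80, -33.70). Since A1 is tangent to WA there, DA ⟂ WA and tangency of A1 to TC means the radius DT is perpendicular to TC, with radius 5.9, so the center D sits 5.9 in from both sides at D = (-37.90, -27.80). That places the tangent points at A = (-43.80, -27.80) on WA and T = (-37.90, -33.70) on TC. Then |FA| = |A − F| = 51.88.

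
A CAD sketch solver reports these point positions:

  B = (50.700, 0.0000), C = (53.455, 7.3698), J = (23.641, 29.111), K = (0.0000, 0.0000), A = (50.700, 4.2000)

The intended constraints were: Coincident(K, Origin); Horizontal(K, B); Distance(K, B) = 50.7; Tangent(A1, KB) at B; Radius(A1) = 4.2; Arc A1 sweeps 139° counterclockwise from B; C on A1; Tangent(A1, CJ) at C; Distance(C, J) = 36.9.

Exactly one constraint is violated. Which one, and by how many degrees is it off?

Tangent(A1, CJ) at C — off by 4.89°.

K = (0.00, 0.00) ✓; K.y = 0.00, B.y = 0.00 ✓; |KB| = 50.70 ✓; ∠(AB, BK) = 90.00° ✓; |AB| = 4.200 ✓; bearing(A→C) − bearing(A→B) = 139.0° ✓; |AC| = 4.200 ✓; ∠(AC, CJ) = 85.11° ✗; |CJ| = 36.90 ✓.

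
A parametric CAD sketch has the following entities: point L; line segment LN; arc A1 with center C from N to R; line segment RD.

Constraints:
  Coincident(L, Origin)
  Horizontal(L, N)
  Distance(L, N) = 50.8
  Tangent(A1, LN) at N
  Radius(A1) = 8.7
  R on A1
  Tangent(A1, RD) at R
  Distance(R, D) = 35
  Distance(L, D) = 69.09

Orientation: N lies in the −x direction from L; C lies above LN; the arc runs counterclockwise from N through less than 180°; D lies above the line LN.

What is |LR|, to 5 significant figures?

43.937

Checks: |LN| = 50.80 ✓; |CN| = 8.700 ✓; |CR| = 8.700 ✓; ∠(CR, RD) = 90.00° ✓; |RD| = 35.00 ✓; |LD| = 69.09 ✓.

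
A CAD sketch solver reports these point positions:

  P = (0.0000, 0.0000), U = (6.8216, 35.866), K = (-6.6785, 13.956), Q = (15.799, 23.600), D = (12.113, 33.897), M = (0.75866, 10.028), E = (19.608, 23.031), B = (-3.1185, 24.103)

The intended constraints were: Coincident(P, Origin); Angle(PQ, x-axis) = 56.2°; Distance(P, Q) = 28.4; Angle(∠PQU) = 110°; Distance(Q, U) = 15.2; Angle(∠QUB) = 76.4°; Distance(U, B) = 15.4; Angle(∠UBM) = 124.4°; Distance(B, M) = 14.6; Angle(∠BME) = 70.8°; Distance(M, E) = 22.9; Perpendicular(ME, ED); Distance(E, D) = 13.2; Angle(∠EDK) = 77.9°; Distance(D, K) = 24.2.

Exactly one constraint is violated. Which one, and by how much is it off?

Distance(D, K) = 24.2 — off by 3.20.

P = (0.00, 0.00) ✓; PQ at 56.20° ✓; |PQ| = 28.40 ✓; ∠PQU = 110.0° ✓; |QU| = 15.20 ✓; ∠QUB = 76.40° ✓; |UB| = 15.40 ✓; ∠UBM = 124.4° ✓; |BM| = 14.60 ✓; ∠BME = 70.80° ✓; |ME| = 22.90 ✓; ∠(ME, ED) = 90.00° ✓; |ED| = 13.20 ✓; ∠EDK = 77.90° ✓; |DK| = 27.40 ✗.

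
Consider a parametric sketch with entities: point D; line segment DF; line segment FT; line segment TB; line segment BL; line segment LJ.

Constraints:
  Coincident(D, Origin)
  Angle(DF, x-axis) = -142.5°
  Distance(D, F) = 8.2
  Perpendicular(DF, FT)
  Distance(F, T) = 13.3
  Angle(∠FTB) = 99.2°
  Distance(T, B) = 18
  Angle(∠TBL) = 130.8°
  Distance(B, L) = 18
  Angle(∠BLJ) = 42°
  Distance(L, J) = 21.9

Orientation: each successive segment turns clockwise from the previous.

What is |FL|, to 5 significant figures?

31.892

D is at the origin; DF runs at -142.5° with length 8.2, so F = (-6.5055, -4.9918). DF ⟂ FT, so FT runs at 127.50°; with |FT| = 13.3, T = (-14.602, 5.5598). ∠FTB = 99.2° gives TB at 46.700° from the x-axis; with |TB| = 18.0, B = (-2.2573, 18.660). ∠TBL = 130.8° gives BL at -2.5000° from the x-axis; with |BL| = 18.0, L = (15.726, 17.875). Then |FL| = |L − F| = 31.892.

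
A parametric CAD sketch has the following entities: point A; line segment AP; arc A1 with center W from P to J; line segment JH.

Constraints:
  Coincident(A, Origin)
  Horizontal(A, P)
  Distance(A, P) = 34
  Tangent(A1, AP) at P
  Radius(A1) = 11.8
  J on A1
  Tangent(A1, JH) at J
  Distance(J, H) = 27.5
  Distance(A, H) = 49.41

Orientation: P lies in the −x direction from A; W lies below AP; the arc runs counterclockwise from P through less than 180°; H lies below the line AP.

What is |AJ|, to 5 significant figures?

47.420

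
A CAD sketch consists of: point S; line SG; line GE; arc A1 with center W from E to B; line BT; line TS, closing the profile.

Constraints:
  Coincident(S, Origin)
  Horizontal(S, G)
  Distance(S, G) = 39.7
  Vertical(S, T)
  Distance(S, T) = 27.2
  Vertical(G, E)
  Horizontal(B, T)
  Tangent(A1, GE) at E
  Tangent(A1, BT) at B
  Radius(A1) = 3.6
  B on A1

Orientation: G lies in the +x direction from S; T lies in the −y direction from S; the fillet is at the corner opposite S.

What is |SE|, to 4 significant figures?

46.18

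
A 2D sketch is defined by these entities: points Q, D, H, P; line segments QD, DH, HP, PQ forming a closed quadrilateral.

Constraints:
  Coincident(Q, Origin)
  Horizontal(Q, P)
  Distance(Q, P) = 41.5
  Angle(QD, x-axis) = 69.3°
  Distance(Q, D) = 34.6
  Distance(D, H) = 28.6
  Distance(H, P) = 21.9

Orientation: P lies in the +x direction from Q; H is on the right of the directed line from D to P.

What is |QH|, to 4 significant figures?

20.74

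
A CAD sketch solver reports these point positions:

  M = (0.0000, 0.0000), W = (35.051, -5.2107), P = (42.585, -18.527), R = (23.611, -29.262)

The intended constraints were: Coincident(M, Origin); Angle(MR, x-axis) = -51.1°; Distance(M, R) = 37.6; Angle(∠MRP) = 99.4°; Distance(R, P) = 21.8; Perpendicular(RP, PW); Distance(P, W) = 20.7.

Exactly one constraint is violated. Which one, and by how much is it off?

Distance(P, W) = 20.7 — off by 5.40.

M = (0.00, 0.00) ✓; MR at -51.10° ✓; |MR| = 37.60 ✓; ∠MRP = 99.40° ✓; |RP| = 21.80 ✓; ∠(RP, PW) = 90.00° ✓; |PW| = 15.30 ✗.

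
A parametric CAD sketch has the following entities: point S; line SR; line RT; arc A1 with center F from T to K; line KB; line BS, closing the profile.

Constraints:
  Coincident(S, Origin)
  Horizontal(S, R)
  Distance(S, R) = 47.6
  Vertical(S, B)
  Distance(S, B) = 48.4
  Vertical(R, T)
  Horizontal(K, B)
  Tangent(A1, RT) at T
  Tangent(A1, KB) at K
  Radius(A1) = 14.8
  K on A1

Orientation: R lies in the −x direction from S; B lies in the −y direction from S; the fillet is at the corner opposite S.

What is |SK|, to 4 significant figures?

58.47

S is at the origin; SR is horizontal with |SR| = 47.6 and R on the −x side, so R = (-47.60, 0.000). S and B share the same x with |SB| = 48.4 and B on the −y side, so B = (0.000, -48.40). The virtual corner opposite S is at (-47.60, -48.40). The tangent condition forces FT to be normal to RT and A1 meets KB tangentially, so FK is at right angles to KB, with radius 14.8, so the center F sits 14.8 in from both sides at F = (-32.80, -33.60). That places the tangent points at T = (-47.60, -33.60) on RT and K = (-32.80, -48.40) on KB. Then |SK| = |K − S| = 58.47.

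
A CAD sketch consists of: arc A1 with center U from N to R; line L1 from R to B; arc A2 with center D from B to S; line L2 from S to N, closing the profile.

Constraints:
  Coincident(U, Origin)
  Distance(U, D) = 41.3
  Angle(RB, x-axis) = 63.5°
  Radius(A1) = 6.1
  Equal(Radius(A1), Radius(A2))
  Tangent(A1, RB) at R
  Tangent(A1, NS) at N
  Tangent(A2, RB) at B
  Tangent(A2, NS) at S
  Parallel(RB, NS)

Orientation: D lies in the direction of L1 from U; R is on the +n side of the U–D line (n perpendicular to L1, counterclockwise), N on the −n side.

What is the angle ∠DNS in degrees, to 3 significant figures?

8.40°

The slot axis is L1's direction at 63.5°, so u = (cos 63.5°, sin 63.5°) = (0.446, 0.895) and n = (−sin 63.5°, cos 63.5°) = (-0.895, 0.446). U is at the origin and D lies 41.3 along u from U, so D = 41.3·u = (18.4, 37.0). Tangency of A1 to both parallel lines with radius 6.1 puts R and N at U ± 6.1·n: R = (-5.46, 2.72), N = (5.46, -2.72). Equal radii place B and S the same way about D: B = D + 6.1·n = (13.0, 39.7), S = D − 6.1·n = (23.9, 34.2). Then cos ∠DNS = ND·NS / (|ND||NS|), giving 8.40°.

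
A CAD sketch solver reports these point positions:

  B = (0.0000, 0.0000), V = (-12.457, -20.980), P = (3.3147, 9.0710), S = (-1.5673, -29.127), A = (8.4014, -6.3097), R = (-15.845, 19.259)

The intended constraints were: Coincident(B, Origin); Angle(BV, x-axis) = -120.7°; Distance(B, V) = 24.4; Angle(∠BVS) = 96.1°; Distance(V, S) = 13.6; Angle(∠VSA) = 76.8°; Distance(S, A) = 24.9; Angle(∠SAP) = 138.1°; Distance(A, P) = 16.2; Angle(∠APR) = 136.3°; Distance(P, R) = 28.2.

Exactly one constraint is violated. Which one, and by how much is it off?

Distance(P, R) = 28.2 — off by 6.50.

B = (0.00, 0.00) ✓; BV at -120.7° ✓; |BV| = 24.40 ✓; ∠BVS = 96.10° ✓; |VS| = 13.60 ✓; ∠VSA = 76.80° ✓; |SA| = 24.90 ✓; ∠SAP = 138.1° ✓; |AP| = 16.20 ✓; ∠APR = 136.3° ✓; |PR| = 21.70 ✗.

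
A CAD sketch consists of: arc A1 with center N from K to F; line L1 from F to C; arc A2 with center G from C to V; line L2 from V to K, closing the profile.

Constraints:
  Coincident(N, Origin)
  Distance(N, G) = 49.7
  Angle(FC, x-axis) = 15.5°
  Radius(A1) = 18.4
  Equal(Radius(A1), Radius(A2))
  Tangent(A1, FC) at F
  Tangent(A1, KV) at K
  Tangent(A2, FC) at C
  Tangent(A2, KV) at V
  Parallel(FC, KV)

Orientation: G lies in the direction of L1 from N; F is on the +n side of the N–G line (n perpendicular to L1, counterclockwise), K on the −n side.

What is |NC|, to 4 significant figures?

53.00

The slot axis is L1's direction at 15.5°, so u = (cos 15.5°, sin 15.5°) = (0.9636, 0.2672) and n = (−sin 15.5°, cos 15.5°) = (-0.2672, 0.9636). N is at the origin and G lies 49.7 along u from N, so G = 49.7·u = (47.89, 13.28). Tangency of A1 to both parallel lines with radius 18.4 puts F and K at N ± 18.4·n: F = (-4.917, 17.73), K = (4.917, -17.73). Equal radii place C and V the same way about G: C = G + 18.4·n = (42.98, 31.01), V = G − 18.4·n = (52.81, -4.449). Then |NC| = |C − N| = 53.00.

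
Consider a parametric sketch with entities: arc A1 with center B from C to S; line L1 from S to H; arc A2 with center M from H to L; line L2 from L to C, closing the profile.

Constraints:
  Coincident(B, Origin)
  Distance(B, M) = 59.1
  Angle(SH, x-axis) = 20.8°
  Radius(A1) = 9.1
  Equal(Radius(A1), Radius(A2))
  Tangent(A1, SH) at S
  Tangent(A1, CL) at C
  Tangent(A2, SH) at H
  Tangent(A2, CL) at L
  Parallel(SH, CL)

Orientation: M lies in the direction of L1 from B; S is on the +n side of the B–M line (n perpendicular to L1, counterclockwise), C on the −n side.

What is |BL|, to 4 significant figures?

59.80

The slot axis is L1's direction at 20.8°, so u = (cos 20.8°, sin 20.8°) = (0.9348, 0.3551) and n = (−sin 20.8°, cos 20.8°) = (-0.3551, 0.9348). B is at the origin and M lies 59.1 along u from B, so M = 59.1·u = (55.25, 20.99). Tangency of A1 to both parallel lines with radius 9.1 puts S and C at B ± 9.1·n: S = (-3.231, 8.507), C = (3.231, -8.507). Equal radii place H and L the same way about M: H = M + 9.1·n = (52.02, 29.49), L = M − 9.1·n = (58.48, 12.48). Then |BL| = |L − B| = 59.80.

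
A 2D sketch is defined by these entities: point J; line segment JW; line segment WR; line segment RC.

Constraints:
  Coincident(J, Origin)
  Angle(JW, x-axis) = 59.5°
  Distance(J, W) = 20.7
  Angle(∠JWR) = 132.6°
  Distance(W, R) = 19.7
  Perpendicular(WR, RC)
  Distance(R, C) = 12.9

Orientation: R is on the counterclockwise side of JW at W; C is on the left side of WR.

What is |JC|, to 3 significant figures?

33.8

∠JWR = 132.6°, so WR runs at 59.5° + (180° − 132.6°) = 107° from the x-axis; with |WR| = 19.7, R = W + 19.7·(cos 107°, sin 107°) = (4.78, 36.7). WR ⟂ RC; with |RC| = 12.9 on the left of WR, C = R + 12.9·(-0.957, -0.291) = (-7.56, 32.9). Then |JC| = |C − J| = 33.8.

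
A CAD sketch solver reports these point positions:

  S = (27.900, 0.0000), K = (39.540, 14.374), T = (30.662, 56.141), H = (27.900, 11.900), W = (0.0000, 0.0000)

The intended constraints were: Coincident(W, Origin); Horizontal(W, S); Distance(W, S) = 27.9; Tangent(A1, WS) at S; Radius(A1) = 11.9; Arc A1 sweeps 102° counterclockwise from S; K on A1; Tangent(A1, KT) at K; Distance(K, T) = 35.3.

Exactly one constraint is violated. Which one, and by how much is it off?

Distance(K, T) = 35.3 — off by 7.40.

W = (0.00, 0.00) ✓; W.y = 0.00, S.y = 0.00 ✓; |WS| = 27.90 ✓; ∠(HS, SW) = 90.00° ✓; |HS| = 11.90 ✓; bearing(H→K) − bearing(H→S) = 102.0° ✓; |HK| = 11.90 ✓; ∠(HK, KT) = 90.00° ✓; |KT| = 42.70 ✗.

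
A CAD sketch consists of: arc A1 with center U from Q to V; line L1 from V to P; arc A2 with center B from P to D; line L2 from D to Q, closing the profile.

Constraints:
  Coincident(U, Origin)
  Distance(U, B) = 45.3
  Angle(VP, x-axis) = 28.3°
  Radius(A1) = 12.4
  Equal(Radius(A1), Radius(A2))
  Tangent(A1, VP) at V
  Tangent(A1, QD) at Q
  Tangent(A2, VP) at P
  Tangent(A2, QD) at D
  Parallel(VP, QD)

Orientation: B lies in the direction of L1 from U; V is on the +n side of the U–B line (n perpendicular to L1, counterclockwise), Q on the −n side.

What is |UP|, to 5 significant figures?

46.966

The slot axis is L1's direction at 28.3°, so u = (cos 28.3°, sin 28.3°) = (0.88048, 0.47409) and n = (−sin 28.3°, cos 28.3°) = (-0.47409, 0.88048). U is at the origin and B lies 45.3 along u from U, so B = 45.3·u = (39.886, 21.476). Tangency of A1 to both parallel lines with radius 12.4 puts V and Q at U ± 12.4·n: V = (-5.8787, 10.918), Q = (5.8787, -10.918). Equal radii place P and D the same way about B: P = B + 12.4·n = (34.007, 32.394), D = B − 12.4·n = (45.764, 10.558). Then |UP| = |P − U| = 46.966.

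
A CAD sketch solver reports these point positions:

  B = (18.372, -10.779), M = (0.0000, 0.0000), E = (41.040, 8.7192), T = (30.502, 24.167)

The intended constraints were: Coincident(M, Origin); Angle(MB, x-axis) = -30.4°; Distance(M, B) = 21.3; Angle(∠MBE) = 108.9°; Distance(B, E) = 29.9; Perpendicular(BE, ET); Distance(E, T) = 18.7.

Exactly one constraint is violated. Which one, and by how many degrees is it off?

Perpendicular(BE, ET) — off by 6.40°.

M = (0.00, 0.00) ✓; MB at -30.40° ✓; |MB| = 21.30 ✓; ∠MBE = 108.9° ✓; |BE| = 29.90 ✓; ∠(BE, ET) = 83.60° ✗; |ET| = 18.70 ✓.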